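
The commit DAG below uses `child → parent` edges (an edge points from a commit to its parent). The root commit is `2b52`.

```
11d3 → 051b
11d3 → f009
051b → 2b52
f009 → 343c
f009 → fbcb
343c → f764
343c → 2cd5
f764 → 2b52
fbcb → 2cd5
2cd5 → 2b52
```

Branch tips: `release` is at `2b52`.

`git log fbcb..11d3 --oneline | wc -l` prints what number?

Reachable from 11d3: {051b, 11d3, 2b52, 2cd5, 343c, f009, f764, fbcb}.
Reachable from fbcb: {2b52, 2cd5, fbcb}.
In 11d3's history but not fbcb's: {051b, 11d3, 343c, f009, f764} — 5 commits.

5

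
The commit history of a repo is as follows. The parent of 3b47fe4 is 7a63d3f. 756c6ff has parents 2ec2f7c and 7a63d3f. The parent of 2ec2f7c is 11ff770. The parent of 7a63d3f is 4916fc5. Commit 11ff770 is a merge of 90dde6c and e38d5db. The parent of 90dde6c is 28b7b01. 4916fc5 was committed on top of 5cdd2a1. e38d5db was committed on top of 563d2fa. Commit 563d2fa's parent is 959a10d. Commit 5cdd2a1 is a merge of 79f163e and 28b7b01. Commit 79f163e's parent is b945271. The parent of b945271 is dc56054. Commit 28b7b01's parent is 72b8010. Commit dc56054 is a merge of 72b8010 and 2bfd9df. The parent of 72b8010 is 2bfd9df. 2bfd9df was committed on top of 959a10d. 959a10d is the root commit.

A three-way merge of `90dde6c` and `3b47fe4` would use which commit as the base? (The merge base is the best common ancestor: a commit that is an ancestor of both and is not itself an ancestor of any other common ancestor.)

Ancestors of 90dde6c: {28b7b01, 2bfd9df, 72b8010, 90dde6c, 959a10d}.
Ancestors of 3b47fe4: {28b7b01, 2bfd9df, 3b47fe4, 4916fc5, 5cdd2a1, 72b8010, 79f163e, 7a63d3f, 959a10d, b945271, dc56054}.
Common ancestors: {28b7b01, 2bfd9df, 72b8010, 959a10d}.
Among these, 28b7b01 is not an ancestor of any other common ancestor — it is the merge base.

28b7b01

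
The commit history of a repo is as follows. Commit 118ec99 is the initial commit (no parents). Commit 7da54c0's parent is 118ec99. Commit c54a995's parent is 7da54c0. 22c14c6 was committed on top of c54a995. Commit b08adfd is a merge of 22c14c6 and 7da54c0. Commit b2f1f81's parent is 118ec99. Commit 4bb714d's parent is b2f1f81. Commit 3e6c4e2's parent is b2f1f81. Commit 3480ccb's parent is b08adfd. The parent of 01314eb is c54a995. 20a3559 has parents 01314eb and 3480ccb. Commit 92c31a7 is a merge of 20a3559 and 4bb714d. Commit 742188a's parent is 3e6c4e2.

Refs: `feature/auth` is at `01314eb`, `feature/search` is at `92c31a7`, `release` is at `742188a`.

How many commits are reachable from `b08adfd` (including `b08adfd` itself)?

5

Walking parent pointers from b08adfd: reachable set = {118ec99, 22c14c6, 7da54c0, b08adfd, c54a995}.
That is 5 commits.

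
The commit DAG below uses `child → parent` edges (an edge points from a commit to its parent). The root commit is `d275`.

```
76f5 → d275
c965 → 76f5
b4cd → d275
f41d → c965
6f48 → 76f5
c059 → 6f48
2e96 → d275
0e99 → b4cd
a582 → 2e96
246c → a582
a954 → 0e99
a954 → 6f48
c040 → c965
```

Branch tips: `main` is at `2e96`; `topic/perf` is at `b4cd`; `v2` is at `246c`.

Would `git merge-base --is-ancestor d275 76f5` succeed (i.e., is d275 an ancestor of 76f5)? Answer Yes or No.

Yes

Ancestors of 76f5 (commits reachable by following parents): {76f5, d275}.
d275 is in that set, so it is an ancestor of 76f5.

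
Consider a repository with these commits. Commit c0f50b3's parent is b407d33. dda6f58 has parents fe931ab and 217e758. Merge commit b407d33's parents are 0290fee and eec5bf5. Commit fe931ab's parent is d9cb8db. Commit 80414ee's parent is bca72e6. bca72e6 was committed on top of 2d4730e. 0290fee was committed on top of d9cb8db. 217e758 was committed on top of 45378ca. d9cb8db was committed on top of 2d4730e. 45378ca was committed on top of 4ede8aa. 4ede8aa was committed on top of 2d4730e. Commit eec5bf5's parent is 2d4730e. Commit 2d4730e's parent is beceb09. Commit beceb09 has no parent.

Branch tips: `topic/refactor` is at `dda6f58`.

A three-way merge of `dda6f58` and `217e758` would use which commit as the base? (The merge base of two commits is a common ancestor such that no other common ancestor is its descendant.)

217e758

Ancestors of dda6f58: {217e758, 2d4730e, 45378ca, 4ede8aa, beceb09, d9cb8db, dda6f58, fe931ab}.
Ancestors of 217e758: {217e758, 2d4730e, 45378ca, 4ede8aa, beceb09}.
Common ancestors: {217e758, 2d4730e, 45378ca, 4ede8aa, beceb09}.
Among these, 217e758 is not an ancestor of any other common ancestor — it is the merge base.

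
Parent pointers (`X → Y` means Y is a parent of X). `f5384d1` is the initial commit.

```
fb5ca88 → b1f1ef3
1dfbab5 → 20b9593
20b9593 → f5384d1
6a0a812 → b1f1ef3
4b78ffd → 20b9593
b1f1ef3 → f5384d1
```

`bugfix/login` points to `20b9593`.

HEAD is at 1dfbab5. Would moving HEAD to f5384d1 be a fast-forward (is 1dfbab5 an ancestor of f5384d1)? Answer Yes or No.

No

A fast-forward from 1dfbab5 to f5384d1 is possible iff 1dfbab5 is an ancestor of f5384d1.
Ancestors of f5384d1: {f5384d1}.
1dfbab5 is not among them, so fast-forward is not possible.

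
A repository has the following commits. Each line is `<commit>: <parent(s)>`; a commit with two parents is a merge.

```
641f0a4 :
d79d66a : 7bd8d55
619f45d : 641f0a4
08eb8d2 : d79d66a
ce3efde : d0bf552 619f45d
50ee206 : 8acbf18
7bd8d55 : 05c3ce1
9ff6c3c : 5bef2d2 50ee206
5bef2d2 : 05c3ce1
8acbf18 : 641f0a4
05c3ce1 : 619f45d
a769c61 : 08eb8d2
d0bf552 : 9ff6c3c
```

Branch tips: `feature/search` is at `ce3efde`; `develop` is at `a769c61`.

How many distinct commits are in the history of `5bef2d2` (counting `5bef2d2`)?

4

Walking parent pointers from 5bef2d2: reachable set = {05c3ce1, 5bef2d2, 619f45d, 641f0a4}.
That is 4 commits.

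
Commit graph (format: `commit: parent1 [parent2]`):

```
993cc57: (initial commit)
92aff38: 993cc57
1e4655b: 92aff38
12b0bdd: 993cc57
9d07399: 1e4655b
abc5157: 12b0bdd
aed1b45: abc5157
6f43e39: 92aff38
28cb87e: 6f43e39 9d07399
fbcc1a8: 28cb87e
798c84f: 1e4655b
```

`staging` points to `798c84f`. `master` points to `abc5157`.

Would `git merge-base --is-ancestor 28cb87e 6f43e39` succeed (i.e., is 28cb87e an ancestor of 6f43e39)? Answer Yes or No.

Ancestors of 6f43e39: {6f43e39, 92aff38, 993cc57}.
28cb87e is not in that set, so it is not an ancestor of 6f43e39.

No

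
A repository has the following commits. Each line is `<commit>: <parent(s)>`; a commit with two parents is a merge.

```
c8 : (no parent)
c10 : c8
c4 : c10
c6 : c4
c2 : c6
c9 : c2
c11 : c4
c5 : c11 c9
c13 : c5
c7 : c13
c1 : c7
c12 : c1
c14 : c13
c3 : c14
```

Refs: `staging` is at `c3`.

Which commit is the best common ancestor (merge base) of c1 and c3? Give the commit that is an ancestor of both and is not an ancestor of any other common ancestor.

c13

Ancestors of c1: {c1, c10, c11, c13, c2, c4, c5, c6, c7, c8, c9}.
Ancestors of c3: {c10, c11, c13, c14, c2, c3, c4, c5, c6, c8, c9}.
Common ancestors: {c10, c11, c13, c2, c4, c5, c6, c8, c9}.
Among these, c13 is not an ancestor of any other common ancestor — it is the merge base.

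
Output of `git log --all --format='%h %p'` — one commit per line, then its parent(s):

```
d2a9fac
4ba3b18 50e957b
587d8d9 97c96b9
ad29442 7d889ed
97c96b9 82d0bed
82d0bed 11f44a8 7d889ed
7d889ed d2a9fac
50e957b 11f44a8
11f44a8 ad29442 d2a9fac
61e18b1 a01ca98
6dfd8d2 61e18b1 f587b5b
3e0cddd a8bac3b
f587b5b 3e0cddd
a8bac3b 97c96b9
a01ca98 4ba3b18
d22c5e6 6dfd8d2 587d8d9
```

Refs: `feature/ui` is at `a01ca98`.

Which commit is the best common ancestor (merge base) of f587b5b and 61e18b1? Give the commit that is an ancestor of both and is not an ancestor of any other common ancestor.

11f44a8

Ancestors of f587b5b: {11f44a8, 3e0cddd, 7d889ed, 82d0bed, 97c96b9, a8bac3b, ad29442, d2a9fac, f587b5b}.
Ancestors of 61e18b1: {11f44a8, 4ba3b18, 50e957b, 61e18b1, 7d889ed, a01ca98, ad29442, d2a9fac}.
Common ancestors: {11f44a8, 7d889ed, ad29442, d2a9fac}.
Among these, 11f44a8 is not an ancestor of any other common ancestor — it is the merge base.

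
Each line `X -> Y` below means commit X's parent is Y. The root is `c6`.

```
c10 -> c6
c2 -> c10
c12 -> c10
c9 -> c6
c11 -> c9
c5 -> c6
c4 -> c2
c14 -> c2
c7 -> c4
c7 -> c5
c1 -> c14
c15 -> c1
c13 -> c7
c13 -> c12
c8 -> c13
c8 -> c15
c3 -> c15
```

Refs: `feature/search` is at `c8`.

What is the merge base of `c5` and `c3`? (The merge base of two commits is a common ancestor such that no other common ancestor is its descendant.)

Ancestors of c5: {c5, c6}.
Ancestors of c3: {c1, c10, c14, c15, c2, c3, c6}.
Common ancestors: {c6}.
The only common ancestor is c6, so it is the merge base.

c6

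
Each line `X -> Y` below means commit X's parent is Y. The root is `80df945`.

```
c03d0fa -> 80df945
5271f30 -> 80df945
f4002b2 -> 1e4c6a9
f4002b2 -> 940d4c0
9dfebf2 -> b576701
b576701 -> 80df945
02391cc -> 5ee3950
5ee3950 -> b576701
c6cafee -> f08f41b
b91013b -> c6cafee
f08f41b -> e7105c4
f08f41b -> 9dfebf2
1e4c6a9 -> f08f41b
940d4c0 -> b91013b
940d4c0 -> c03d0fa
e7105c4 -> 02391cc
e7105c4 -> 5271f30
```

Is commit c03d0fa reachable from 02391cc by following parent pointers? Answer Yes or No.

Ancestors of 02391cc: {02391cc, 5ee3950, 80df945, b576701}.
c03d0fa is not in that set, so it is not an ancestor of 02391cc.

No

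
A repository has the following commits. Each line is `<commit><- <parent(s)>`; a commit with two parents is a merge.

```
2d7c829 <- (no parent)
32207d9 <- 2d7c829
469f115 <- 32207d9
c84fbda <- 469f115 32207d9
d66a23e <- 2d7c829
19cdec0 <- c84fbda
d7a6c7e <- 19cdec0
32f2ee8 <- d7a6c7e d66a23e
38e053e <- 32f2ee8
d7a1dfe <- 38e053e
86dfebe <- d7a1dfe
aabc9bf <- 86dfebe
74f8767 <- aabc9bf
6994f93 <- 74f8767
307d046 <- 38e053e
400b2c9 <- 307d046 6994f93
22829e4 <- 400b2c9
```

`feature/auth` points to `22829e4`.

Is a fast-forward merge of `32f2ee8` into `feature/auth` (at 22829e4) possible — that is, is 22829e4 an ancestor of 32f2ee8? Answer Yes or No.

A fast-forward from 22829e4 to 32f2ee8 is possible iff 22829e4 is an ancestor of 32f2ee8.
Ancestors of 32f2ee8: {19cdec0, 2d7c829, 32207d9, 32f2ee8, 469f115, c84fbda, d66a23e, d7a6c7e}.
22829e4 is not among them, so fast-forward is not possible.

No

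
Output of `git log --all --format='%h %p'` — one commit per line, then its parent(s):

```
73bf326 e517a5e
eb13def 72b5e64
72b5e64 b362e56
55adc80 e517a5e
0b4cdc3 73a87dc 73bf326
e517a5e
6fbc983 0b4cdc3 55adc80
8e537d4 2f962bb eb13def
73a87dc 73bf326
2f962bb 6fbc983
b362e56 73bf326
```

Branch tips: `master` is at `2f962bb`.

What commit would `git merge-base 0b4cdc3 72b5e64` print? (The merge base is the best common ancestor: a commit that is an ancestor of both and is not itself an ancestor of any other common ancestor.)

73bf326

Ancestors of 0b4cdc3: {0b4cdc3, 73a87dc, 73bf326, e517a5e}.
Ancestors of 72b5e64: {72b5e64, 73bf326, b362e56, e517a5e}.
Common ancestors: {73bf326, e517a5e}.
Among these, 73bf326 is not an ancestor of any other common ancestor — it is the merge base.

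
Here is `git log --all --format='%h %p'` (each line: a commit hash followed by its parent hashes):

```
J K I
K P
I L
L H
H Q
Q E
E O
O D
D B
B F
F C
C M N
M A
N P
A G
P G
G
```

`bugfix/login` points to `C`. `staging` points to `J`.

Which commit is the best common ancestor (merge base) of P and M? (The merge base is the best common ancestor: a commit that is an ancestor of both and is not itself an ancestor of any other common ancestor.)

Ancestors of P: {G, P}.
Ancestors of M: {A, G, M}.
Common ancestors: {G}.
The only common ancestor is G, so it is the merge base.

G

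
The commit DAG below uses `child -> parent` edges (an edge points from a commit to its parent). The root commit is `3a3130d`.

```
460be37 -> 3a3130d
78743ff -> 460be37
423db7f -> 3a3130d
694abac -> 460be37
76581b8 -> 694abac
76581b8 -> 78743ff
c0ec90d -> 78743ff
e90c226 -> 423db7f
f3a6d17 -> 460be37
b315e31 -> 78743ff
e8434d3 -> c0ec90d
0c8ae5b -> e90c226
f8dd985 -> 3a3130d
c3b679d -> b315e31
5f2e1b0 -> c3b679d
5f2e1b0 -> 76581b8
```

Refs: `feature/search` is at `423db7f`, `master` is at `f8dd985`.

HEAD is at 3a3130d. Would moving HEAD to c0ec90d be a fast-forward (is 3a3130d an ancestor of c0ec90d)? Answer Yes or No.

A fast-forward from 3a3130d to c0ec90d is possible iff 3a3130d is an ancestor of c0ec90d.
Ancestors of c0ec90d: {3a3130d, 460be37, 78743ff, c0ec90d}.
3a3130d is among them, so fast-forward is possible.

Yes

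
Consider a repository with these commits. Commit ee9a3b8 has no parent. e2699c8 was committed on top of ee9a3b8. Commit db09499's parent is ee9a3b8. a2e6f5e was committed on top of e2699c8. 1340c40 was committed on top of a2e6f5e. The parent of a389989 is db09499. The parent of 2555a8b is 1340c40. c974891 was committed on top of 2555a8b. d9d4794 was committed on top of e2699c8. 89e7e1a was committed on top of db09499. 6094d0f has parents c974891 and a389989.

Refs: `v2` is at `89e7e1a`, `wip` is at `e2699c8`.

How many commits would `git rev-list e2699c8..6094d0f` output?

7

Reachable from 6094d0f: {1340c40, 2555a8b, 6094d0f, a2e6f5e, a389989, c974891, db09499, e2699c8, ee9a3b8}.
Reachable from e2699c8: {e2699c8, ee9a3b8}.
In 6094d0f's history but not e2699c8's: {1340c40, 2555a8b, 6094d0f, a2e6f5e, a389989, c974891, db09499} — 7 commits.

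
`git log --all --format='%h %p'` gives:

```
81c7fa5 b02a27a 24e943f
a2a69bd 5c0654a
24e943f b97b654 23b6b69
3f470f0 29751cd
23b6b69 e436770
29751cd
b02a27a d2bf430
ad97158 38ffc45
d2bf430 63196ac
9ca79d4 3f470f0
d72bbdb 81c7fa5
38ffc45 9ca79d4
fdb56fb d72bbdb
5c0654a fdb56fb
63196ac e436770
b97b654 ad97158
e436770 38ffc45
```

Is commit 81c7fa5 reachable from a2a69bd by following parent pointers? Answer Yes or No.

Ancestors of a2a69bd (commits reachable by following parents): {23b6b69, 24e943f, 29751cd, 38ffc45, 3f470f0, 5c0654a, 63196ac, 81c7fa5, 9ca79d4, a2a69bd, ad97158, b02a27a, b97b654, d2bf430, d72bbdb, e436770, fdb56fb}.
81c7fa5 is in that set, so it is an ancestor of a2a69bd.

Yes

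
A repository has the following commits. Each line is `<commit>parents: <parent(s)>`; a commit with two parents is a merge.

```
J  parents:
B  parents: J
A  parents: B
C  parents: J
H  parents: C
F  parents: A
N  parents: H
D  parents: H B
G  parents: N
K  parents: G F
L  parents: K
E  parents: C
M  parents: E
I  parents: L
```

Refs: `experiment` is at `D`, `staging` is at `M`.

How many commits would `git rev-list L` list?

10

Walking parent pointers from L: reachable set = {A, B, C, F, G, H, J, K, L, N}.
That is 10 commits.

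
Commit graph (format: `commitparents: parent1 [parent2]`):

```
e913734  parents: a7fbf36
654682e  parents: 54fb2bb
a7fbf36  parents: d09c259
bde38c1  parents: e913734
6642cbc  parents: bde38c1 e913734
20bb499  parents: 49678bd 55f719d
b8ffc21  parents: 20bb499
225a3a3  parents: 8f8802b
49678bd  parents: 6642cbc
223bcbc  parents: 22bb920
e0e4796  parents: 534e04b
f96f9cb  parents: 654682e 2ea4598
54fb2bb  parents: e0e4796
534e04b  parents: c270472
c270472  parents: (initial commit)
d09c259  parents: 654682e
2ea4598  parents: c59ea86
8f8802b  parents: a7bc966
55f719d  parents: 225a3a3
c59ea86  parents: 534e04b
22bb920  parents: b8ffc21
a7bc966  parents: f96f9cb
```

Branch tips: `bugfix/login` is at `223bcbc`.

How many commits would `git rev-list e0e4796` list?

3

Walking parent pointers from e0e4796: reachable set = {534e04b, c270472, e0e4796}.
That is 3 commits.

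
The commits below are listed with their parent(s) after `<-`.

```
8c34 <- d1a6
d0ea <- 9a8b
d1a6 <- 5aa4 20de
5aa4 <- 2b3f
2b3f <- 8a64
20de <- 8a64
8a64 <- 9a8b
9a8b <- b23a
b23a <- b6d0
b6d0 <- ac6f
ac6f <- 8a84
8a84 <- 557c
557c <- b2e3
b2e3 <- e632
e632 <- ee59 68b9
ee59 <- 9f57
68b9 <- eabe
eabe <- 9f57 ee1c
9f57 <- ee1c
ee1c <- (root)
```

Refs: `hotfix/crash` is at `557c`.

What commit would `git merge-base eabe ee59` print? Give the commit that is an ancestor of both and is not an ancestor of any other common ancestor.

Ancestors of eabe: {9f57, eabe, ee1c}.
Ancestors of ee59: {9f57, ee1c, ee59}.
Common ancestors: {9f57, ee1c}.
Among these, 9f57 is not an ancestor of any other common ancestor — it is the merge base.

9f57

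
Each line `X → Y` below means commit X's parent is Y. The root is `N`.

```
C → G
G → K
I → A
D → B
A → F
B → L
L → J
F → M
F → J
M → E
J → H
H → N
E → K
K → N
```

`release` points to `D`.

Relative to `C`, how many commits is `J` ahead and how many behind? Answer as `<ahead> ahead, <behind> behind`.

2 ahead, 3 behind

Reachable from J: {H, J, N}.
Reachable from C: {C, G, K, N}.
Only in J's history (ahead): {H, J} — 2.
Only in C's history (behind): {C, G, K} — 3.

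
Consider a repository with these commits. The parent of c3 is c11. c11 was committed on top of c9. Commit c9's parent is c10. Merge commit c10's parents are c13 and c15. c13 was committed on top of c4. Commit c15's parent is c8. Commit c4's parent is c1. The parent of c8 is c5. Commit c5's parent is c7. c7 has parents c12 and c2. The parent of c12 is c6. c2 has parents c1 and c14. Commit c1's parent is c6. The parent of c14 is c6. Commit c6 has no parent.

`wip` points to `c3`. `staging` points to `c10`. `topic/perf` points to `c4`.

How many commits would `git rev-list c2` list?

4

Walking parent pointers from c2: reachable set = {c1, c14, c2, c6}.
That is 4 commits.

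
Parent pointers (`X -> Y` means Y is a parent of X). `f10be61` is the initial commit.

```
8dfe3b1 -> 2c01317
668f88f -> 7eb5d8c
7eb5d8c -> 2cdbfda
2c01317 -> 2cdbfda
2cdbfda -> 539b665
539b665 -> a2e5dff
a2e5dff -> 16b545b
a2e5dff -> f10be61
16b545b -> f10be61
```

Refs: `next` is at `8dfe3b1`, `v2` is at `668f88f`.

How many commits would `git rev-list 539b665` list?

Walking parent pointers from 539b665: reachable set = {16b545b, 539b665, a2e5dff, f10be61}.
That is 4 commits.

4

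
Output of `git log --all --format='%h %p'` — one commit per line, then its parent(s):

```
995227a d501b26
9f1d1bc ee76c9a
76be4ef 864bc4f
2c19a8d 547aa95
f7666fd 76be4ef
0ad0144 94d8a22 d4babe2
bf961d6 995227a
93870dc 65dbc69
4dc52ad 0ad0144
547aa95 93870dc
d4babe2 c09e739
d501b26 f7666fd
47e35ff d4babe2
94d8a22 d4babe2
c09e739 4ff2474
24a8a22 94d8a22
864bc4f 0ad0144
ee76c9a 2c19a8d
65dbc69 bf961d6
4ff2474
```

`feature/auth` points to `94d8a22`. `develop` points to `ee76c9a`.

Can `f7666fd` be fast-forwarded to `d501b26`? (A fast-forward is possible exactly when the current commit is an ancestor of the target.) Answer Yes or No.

A fast-forward from f7666fd to d501b26 is possible iff f7666fd is an ancestor of d501b26.
Ancestors of d501b26: {0ad0144, 4ff2474, 76be4ef, 864bc4f, 94d8a22, c09e739, d4babe2, d501b26, f7666fd}.
f7666fd is among them, so fast-forward is possible.

Yes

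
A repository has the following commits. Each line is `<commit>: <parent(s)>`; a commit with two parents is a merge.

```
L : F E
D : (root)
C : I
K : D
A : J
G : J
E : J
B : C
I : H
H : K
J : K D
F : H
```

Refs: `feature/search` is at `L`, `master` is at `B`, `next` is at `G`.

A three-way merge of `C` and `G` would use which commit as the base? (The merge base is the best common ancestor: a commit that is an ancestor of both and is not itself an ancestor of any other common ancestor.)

K

Ancestors of C: {C, D, H, I, K}.
Ancestors of G: {D, G, J, K}.
Common ancestors: {D, K}.
Among these, K is not an ancestor of any other common ancestor — it is the merge base.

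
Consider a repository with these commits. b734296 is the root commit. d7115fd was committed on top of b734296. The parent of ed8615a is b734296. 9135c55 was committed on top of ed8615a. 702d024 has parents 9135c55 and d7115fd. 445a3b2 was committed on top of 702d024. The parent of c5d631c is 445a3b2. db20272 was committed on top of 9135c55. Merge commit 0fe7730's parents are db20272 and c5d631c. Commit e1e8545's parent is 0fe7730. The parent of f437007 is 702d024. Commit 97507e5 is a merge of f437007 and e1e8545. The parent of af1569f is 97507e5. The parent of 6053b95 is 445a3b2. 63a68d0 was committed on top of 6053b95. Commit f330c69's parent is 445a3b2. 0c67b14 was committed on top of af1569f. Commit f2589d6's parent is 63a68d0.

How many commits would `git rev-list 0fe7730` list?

9

Walking parent pointers from 0fe7730: reachable set = {0fe7730, 445a3b2, 702d024, 9135c55, b734296, c5d631c, d7115fd, db20272, ed8615a}.
That is 9 commits.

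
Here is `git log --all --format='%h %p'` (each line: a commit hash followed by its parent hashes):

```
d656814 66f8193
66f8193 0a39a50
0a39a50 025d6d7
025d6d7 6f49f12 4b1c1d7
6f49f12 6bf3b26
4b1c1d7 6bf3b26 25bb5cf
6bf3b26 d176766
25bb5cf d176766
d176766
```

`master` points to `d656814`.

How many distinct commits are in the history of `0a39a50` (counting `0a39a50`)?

Walking parent pointers from 0a39a50: reachable set = {025d6d7, 0a39a50, 25bb5cf, 4b1c1d7, 6bf3b26, 6f49f12, d176766}.
That is 7 commits.

7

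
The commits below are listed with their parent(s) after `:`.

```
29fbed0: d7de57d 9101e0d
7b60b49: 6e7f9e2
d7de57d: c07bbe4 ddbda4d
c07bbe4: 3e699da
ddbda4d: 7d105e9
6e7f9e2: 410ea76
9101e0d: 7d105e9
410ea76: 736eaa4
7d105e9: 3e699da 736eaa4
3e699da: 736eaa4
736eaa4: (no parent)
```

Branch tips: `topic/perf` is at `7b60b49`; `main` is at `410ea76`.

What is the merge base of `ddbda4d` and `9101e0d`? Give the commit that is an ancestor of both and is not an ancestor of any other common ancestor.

7d105e9

Ancestors of ddbda4d: {3e699da, 736eaa4, 7d105e9, ddbda4d}.
Ancestors of 9101e0d: {3e699da, 736eaa4, 7d105e9, 9101e0d}.
Common ancestors: {3e699da, 736eaa4, 7d105e9}.
Among these, 7d105e9 is not an ancestor of any other common ancestor — it is the merge base.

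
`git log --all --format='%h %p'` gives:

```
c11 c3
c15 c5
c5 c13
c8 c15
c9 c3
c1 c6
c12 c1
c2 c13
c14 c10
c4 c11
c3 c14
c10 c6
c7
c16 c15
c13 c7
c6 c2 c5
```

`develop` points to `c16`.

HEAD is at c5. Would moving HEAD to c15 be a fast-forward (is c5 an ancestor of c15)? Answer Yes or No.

Yes

A fast-forward from c5 to c15 is possible iff c5 is an ancestor of c15.
Ancestors of c15: {c13, c15, c5, c7}.
c5 is among them, so fast-forward is possible.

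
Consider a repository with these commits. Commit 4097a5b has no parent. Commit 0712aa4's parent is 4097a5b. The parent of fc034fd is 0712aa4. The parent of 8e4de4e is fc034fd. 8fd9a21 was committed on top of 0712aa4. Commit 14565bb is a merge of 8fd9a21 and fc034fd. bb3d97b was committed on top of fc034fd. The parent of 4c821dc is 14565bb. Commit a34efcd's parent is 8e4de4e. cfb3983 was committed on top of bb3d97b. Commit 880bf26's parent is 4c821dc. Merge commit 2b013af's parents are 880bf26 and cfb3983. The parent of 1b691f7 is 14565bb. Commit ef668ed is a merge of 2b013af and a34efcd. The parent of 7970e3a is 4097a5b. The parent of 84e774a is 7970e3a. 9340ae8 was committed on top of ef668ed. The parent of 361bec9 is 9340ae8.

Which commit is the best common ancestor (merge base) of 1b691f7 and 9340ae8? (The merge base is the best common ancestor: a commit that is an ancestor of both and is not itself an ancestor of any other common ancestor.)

Ancestors of 1b691f7: {0712aa4, 14565bb, 1b691f7, 4097a5b, 8fd9a21, fc034fd}.
Ancestors of 9340ae8: {0712aa4, 14565bb, 2b013af, 4097a5b, 4c821dc, 880bf26, 8e4de4e, 8fd9a21, 9340ae8, a34efcd, bb3d97b, cfb3983, ef668ed, fc034fd}.
Common ancestors: {0712aa4, 14565bb, 4097a5b, 8fd9a21, fc034fd}.
Among these, 14565bb is not an ancestor of any other common ancestor — it is the merge base.

14565bb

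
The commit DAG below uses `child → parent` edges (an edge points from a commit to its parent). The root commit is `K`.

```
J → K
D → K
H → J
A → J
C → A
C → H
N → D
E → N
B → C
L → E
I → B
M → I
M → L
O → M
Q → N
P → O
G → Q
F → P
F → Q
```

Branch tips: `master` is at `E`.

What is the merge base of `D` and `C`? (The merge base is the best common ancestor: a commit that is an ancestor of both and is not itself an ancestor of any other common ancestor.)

Ancestors of D: {D, K}.
Ancestors of C: {A, C, H, J, K}.
Common ancestors: {K}.
The only common ancestor is K, so it is the merge base.

K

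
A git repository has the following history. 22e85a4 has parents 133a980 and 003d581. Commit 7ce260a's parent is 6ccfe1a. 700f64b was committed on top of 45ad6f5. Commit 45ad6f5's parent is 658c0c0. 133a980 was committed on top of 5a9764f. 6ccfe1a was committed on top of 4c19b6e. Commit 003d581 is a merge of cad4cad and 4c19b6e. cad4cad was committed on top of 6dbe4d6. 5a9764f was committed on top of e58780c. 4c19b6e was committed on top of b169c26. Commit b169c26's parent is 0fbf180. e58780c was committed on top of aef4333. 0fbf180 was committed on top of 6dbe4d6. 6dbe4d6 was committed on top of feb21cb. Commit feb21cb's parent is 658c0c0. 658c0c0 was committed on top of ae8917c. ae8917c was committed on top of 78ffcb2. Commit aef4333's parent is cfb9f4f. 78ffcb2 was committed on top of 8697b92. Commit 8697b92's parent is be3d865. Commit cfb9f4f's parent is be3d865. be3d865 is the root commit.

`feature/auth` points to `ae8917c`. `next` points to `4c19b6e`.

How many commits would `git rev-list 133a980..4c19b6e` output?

9

Reachable from 4c19b6e: {0fbf180, 4c19b6e, 658c0c0, 6dbe4d6, 78ffcb2, 8697b92, ae8917c, b169c26, be3d865, feb21cb}.
Reachable from 133a980: {133a980, 5a9764f, aef4333, be3d865, cfb9f4f, e58780c}.
In 4c19b6e's history but not 133a980's: {0fbf180, 4c19b6e, 658c0c0, 6dbe4d6, 78ffcb2, 8697b92, ae8917c, b169c26, feb21cb} — 9 commits.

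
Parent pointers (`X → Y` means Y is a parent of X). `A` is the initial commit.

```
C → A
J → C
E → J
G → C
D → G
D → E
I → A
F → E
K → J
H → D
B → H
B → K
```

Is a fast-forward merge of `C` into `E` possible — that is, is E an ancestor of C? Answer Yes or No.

A fast-forward from E to C is possible iff E is an ancestor of C.
Ancestors of C: {A, C}.
E is not among them, so fast-forward is not possible.

No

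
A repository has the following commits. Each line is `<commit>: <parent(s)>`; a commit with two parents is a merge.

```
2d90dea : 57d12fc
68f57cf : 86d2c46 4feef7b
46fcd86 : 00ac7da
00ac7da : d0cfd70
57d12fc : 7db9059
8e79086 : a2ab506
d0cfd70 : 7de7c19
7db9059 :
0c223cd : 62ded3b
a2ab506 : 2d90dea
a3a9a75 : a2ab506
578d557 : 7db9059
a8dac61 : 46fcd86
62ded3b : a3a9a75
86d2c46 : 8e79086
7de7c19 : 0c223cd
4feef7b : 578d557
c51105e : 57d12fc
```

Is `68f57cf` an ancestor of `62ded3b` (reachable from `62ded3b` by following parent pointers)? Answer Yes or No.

No

Ancestors of 62ded3b: {2d90dea, 57d12fc, 62ded3b, 7db9059, a2ab506, a3a9a75}.
68f57cf is not in that set, so it is not an ancestor of 62ded3b.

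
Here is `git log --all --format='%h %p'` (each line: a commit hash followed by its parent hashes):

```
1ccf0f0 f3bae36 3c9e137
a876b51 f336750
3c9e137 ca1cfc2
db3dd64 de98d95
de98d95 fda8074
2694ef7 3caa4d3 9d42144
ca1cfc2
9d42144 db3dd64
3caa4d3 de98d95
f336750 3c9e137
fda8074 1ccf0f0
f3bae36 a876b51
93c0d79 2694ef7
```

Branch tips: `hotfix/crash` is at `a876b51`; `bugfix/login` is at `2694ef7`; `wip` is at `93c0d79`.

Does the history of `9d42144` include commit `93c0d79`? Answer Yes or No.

No

Ancestors of 9d42144: {1ccf0f0, 3c9e137, 9d42144, a876b51, ca1cfc2, db3dd64, de98d95, f336750, f3bae36, fda8074}.
93c0d79 is not in that set, so it is not an ancestor of 9d42144.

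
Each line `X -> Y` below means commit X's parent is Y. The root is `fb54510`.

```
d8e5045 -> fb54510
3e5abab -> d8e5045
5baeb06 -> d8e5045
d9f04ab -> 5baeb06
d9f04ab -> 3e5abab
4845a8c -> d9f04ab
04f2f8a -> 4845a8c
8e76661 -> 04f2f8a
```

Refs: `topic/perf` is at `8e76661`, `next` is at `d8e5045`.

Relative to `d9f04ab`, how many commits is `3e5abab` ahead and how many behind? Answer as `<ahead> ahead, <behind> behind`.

Reachable from 3e5abab: {3e5abab, d8e5045, fb54510}.
Reachable from d9f04ab: {3e5abab, 5baeb06, d8e5045, d9f04ab, fb54510}.
Only in 3e5abab's history (ahead): {} — 0.
Only in d9f04ab's history (behind): {5baeb06, d9f04ab} — 2.

0 ahead, 2 behind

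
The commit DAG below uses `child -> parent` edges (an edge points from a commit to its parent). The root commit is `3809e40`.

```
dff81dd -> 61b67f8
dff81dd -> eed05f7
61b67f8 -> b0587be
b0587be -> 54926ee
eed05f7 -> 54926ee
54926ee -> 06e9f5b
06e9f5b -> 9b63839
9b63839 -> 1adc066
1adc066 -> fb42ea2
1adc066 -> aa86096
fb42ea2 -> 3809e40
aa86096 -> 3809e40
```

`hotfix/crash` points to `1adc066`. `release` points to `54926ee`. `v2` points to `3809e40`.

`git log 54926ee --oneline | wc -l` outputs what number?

7

Walking parent pointers from 54926ee: reachable set = {06e9f5b, 1adc066, 3809e40, 54926ee, 9b63839, aa86096, fb42ea2}.
That is 7 commits.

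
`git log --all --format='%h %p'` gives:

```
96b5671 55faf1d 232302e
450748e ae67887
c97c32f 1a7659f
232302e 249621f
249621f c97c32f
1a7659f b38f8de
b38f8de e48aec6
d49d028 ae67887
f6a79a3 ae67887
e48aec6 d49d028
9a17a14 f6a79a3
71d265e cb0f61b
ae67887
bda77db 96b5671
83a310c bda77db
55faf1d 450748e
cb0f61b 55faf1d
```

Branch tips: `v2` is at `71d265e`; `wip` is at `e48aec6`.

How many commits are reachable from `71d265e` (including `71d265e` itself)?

5

Walking parent pointers from 71d265e: reachable set = {450748e, 55faf1d, 71d265e, ae67887, cb0f61b}.
That is 5 commits.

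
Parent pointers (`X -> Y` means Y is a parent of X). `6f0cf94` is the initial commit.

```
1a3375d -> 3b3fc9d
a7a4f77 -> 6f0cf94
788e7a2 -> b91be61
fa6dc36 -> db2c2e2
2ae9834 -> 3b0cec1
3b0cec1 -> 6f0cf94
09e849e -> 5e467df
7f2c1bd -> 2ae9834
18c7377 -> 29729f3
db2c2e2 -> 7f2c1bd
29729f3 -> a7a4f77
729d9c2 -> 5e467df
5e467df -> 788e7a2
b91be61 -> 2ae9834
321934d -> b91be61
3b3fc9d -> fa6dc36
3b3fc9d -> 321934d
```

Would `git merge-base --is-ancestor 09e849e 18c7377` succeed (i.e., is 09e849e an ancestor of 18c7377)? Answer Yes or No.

No

Ancestors of 18c7377: {18c7377, 29729f3, 6f0cf94, a7a4f77}.
09e849e is not in that set, so it is not an ancestor of 18c7377.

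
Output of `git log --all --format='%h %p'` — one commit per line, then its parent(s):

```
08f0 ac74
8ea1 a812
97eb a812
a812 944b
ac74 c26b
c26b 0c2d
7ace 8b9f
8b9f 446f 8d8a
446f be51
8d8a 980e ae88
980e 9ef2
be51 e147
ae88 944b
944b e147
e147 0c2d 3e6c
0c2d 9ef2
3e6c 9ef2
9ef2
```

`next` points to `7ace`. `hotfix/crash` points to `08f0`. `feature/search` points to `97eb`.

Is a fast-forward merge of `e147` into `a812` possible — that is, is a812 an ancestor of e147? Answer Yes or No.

No

A fast-forward from a812 to e147 is possible iff a812 is an ancestor of e147.
Ancestors of e147: {0c2d, 3e6c, 9ef2, e147}.
a812 is not among them, so fast-forward is not possible.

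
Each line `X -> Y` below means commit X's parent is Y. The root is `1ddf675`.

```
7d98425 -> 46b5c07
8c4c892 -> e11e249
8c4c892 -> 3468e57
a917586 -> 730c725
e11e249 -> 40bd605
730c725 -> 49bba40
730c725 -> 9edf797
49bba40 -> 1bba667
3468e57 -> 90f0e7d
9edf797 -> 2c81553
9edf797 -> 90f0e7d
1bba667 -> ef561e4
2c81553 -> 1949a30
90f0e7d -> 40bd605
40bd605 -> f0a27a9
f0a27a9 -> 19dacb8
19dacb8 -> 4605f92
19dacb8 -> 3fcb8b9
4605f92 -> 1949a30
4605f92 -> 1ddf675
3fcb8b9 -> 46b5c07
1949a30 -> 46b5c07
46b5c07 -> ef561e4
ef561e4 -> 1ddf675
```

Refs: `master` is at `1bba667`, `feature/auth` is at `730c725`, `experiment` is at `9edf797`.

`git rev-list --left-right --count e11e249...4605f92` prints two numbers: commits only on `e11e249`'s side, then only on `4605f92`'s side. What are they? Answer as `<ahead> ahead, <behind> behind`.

5 ahead, 0 behind

Reachable from e11e249: {1949a30, 19dacb8, 1ddf675, 3fcb8b9, 40bd605, 4605f92, 46b5c07, e11e249, ef561e4, f0a27a9}.
Reachable from 4605f92: {1949a30, 1ddf675, 4605f92, 46b5c07, ef561e4}.
Only in e11e249's history (ahead): {19dacb8, 3fcb8b9, 40bd605, e11e249, f0a27a9} — 5.
Only in 4605f92's history (behind): {} — 0.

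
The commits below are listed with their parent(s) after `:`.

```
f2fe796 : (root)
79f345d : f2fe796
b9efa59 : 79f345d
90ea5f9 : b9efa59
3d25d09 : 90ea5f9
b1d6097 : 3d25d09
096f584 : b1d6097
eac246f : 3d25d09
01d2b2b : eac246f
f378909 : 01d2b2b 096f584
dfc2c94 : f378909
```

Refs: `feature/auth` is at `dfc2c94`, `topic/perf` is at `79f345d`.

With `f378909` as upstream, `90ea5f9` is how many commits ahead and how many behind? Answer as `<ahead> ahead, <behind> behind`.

Reachable from 90ea5f9: {79f345d, 90ea5f9, b9efa59, f2fe796}.
Reachable from f378909: {01d2b2b, 096f584, 3d25d09, 79f345d, 90ea5f9, b1d6097, b9efa59, eac246f, f2fe796, f378909}.
Only in 90ea5f9's history (ahead): {} — 0.
Only in f378909's history (behind): {01d2b2b, 096f584, 3d25d09, b1d6097, eac246f, f378909} — 6.

0 ahead, 6 behind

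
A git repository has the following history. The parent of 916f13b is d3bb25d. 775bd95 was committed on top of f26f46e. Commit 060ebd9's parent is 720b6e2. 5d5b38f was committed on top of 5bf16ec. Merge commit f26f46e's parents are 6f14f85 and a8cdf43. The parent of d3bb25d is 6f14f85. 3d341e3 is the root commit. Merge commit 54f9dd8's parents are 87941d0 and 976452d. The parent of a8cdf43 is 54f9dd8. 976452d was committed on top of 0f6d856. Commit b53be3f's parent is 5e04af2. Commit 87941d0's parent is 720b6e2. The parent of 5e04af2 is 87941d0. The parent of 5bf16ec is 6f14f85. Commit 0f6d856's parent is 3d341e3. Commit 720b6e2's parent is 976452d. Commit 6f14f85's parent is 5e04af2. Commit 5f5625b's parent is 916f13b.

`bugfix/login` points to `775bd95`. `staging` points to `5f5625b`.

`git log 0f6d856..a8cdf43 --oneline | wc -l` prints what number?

5

Reachable from a8cdf43: {0f6d856, 3d341e3, 54f9dd8, 720b6e2, 87941d0, 976452d, a8cdf43}.
Reachable from 0f6d856: {0f6d856, 3d341e3}.
In a8cdf43's history but not 0f6d856's: {54f9dd8, 720b6e2, 87941d0, 976452d, a8cdf43} — 5 commits.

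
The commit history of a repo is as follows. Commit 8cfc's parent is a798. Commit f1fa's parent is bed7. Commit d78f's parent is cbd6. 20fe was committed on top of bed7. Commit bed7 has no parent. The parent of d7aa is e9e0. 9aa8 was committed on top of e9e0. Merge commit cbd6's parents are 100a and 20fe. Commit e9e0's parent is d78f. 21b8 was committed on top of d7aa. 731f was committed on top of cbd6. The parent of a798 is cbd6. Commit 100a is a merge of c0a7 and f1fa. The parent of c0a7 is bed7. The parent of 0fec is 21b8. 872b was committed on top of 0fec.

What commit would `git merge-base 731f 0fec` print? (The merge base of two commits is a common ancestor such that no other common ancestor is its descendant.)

cbd6

Ancestors of 731f: {100a, 20fe, 731f, bed7, c0a7, cbd6, f1fa}.
Ancestors of 0fec: {0fec, 100a, 20fe, 21b8, bed7, c0a7, cbd6, d78f, d7aa, e9e0, f1fa}.
Common ancestors: {100a, 20fe, bed7, c0a7, cbd6, f1fa}.
Among these, cbd6 is not an ancestor of any other common ancestor — it is the merge base.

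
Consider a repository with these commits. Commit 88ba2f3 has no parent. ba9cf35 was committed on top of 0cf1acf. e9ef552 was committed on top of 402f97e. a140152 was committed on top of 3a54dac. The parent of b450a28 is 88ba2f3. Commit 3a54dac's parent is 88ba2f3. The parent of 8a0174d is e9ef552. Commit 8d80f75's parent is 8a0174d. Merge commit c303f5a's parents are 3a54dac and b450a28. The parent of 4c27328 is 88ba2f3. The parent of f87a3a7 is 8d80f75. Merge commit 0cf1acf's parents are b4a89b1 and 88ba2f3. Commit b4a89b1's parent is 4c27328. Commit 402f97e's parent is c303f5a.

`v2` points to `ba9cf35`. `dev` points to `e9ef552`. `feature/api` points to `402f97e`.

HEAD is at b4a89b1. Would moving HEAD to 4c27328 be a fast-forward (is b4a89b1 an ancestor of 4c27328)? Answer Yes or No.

No

A fast-forward from b4a89b1 to 4c27328 is possible iff b4a89b1 is an ancestor of 4c27328.
Ancestors of 4c27328: {4c27328, 88ba2f3}.
b4a89b1 is not among them, so fast-forward is not possible.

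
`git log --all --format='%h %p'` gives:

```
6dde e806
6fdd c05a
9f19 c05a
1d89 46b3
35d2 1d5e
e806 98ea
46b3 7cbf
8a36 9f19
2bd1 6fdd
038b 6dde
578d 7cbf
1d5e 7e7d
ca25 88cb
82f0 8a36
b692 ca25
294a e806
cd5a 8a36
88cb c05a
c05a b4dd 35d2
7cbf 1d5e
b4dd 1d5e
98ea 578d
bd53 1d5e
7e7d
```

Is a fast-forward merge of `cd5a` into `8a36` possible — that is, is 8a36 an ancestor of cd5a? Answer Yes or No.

Yes

A fast-forward from 8a36 to cd5a is possible iff 8a36 is an ancestor of cd5a.
Ancestors of cd5a: {1d5e, 35d2, 7e7d, 8a36, 9f19, b4dd, c05a, cd5a}.
8a36 is among them, so fast-forward is possible.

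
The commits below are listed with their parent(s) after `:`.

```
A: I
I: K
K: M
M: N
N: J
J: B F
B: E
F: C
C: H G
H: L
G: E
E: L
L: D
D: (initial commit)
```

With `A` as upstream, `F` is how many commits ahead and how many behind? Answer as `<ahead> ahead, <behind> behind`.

Reachable from F: {C, D, E, F, G, H, L}.
Reachable from A: {A, B, C, D, E, F, G, H, I, J, K, L, M, N}.
Only in F's history (ahead): {} — 0.
Only in A's history (behind): {A, B, I, J, K, M, N} — 7.

0 ahead, 7 behind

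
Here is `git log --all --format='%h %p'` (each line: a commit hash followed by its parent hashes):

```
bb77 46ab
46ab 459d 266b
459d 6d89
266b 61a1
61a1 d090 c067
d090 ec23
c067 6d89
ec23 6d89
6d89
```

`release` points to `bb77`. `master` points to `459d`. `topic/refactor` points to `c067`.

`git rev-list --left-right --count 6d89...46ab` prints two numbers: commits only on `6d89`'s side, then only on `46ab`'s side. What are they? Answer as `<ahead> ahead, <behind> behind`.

0 ahead, 7 behind

Reachable from 6d89: {6d89}.
Reachable from 46ab: {266b, 459d, 46ab, 61a1, 6d89, c067, d090, ec23}.
Only in 6d89's history (ahead): {} — 0.
Only in 46ab's history (behind): {266b, 459d, 46ab, 61a1, c067, d090, ec23} — 7.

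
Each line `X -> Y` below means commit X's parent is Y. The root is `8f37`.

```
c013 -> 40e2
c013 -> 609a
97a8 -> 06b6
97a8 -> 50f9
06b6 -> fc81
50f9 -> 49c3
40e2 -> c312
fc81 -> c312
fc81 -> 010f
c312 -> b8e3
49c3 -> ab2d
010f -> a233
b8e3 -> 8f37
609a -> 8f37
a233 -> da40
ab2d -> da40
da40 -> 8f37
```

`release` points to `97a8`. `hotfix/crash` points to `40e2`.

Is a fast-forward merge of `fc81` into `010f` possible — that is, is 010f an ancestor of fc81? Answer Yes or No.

Yes

A fast-forward from 010f to fc81 is possible iff 010f is an ancestor of fc81.
Ancestors of fc81: {010f, 8f37, a233, b8e3, c312, da40, fc81}.
010f is among them, so fast-forward is possible.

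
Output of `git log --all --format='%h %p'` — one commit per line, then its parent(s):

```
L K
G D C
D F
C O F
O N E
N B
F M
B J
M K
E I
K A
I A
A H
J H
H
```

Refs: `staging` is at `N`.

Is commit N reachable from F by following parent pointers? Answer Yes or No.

Ancestors of F: {A, F, H, K, M}.
N is not in that set, so it is not an ancestor of F.

No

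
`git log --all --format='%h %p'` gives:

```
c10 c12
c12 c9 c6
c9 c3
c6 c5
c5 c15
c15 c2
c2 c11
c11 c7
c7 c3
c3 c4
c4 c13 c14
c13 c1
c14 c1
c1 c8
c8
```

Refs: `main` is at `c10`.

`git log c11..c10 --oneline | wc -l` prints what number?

7

Reachable from c10: {c1, c10, c11, c12, c13, c14, c15, c2, c3, c4, c5, c6, c7, c8, c9}.
Reachable from c11: {c1, c11, c13, c14, c3, c4, c7, c8}.
In c10's history but not c11's: {c10, c12, c15, c2, c5, c6, c9} — 7 commits.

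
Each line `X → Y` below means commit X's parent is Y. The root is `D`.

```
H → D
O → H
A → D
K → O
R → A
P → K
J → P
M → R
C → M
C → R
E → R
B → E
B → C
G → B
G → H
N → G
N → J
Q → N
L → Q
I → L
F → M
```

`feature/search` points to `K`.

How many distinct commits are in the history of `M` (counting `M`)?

Walking parent pointers from M: reachable set = {A, D, M, R}.
That is 4 commits.

4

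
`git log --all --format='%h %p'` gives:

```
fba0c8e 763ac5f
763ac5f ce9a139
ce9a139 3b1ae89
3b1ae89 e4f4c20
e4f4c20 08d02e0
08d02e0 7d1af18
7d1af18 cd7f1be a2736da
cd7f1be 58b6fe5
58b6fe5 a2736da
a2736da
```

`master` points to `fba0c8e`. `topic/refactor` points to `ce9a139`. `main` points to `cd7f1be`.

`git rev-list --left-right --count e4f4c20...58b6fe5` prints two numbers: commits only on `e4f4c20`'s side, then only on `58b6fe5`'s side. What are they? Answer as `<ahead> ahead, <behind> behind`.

Reachable from e4f4c20: {08d02e0, 58b6fe5, 7d1af18, a2736da, cd7f1be, e4f4c20}.
Reachable from 58b6fe5: {58b6fe5, a2736da}.
Only in e4f4c20's history (ahead): {08d02e0, 7d1af18, cd7f1be, e4f4c20} — 4.
Only in 58b6fe5's history (behind): {} — 0.

4 ahead, 0 behind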